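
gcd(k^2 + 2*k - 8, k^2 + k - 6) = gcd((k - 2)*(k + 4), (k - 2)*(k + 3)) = k - 2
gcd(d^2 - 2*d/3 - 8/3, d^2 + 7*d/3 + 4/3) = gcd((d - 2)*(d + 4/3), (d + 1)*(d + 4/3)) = d + 4/3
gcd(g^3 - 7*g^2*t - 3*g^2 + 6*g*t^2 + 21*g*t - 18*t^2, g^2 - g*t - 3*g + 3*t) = -g^2 + g*t + 3*g - 3*t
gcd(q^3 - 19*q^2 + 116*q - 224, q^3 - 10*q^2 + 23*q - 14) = q - 7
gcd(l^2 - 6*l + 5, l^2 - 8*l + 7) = l - 1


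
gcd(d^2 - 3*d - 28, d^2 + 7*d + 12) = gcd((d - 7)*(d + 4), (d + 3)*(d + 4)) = d + 4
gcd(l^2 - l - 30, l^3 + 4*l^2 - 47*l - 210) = l + 5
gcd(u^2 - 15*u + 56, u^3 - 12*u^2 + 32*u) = u - 8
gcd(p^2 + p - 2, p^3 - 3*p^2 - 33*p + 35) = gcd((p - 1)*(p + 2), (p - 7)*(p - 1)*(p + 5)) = p - 1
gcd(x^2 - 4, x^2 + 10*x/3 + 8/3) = x + 2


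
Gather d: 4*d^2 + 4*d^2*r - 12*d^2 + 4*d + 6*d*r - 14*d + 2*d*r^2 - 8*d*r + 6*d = d^2*(4*r - 8) + d*(2*r^2 - 2*r - 4)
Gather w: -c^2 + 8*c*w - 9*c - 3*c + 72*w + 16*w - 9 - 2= -c^2 - 12*c + w*(8*c + 88) - 11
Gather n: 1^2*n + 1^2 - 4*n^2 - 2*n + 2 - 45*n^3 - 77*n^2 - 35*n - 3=-45*n^3 - 81*n^2 - 36*n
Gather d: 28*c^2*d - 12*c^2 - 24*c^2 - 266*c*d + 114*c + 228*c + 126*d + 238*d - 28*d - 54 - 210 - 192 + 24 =-36*c^2 + 342*c + d*(28*c^2 - 266*c + 336) - 432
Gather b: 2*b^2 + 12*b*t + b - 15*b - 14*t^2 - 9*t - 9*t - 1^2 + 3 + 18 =2*b^2 + b*(12*t - 14) - 14*t^2 - 18*t + 20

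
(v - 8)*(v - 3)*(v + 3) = v^3 - 8*v^2 - 9*v + 72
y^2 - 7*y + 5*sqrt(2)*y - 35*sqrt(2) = (y - 7)*(y + 5*sqrt(2))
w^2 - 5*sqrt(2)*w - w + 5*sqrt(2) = (w - 1)*(w - 5*sqrt(2))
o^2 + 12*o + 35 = (o + 5)*(o + 7)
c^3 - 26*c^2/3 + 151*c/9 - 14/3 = (c - 6)*(c - 7/3)*(c - 1/3)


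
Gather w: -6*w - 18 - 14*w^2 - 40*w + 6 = -14*w^2 - 46*w - 12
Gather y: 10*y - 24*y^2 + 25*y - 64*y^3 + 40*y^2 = -64*y^3 + 16*y^2 + 35*y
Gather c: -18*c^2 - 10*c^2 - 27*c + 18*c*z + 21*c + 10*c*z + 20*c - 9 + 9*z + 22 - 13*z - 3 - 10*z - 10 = -28*c^2 + c*(28*z + 14) - 14*z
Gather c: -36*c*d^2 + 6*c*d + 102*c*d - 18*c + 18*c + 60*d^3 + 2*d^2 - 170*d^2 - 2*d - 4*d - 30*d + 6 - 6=c*(-36*d^2 + 108*d) + 60*d^3 - 168*d^2 - 36*d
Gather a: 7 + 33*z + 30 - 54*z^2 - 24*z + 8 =-54*z^2 + 9*z + 45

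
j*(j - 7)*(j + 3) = j^3 - 4*j^2 - 21*j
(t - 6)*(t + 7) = t^2 + t - 42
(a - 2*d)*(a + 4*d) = a^2 + 2*a*d - 8*d^2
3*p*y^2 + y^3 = y^2*(3*p + y)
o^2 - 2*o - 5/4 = (o - 5/2)*(o + 1/2)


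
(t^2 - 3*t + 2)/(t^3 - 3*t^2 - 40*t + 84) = (t - 1)/(t^2 - t - 42)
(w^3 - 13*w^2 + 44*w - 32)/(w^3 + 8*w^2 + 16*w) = (w^3 - 13*w^2 + 44*w - 32)/(w*(w^2 + 8*w + 16))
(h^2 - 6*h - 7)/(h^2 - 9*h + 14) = (h + 1)/(h - 2)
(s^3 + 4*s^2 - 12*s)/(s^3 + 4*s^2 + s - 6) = s*(s^2 + 4*s - 12)/(s^3 + 4*s^2 + s - 6)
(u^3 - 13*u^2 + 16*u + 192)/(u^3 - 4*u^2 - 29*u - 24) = (u - 8)/(u + 1)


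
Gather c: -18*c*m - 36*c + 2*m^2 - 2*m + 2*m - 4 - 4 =c*(-18*m - 36) + 2*m^2 - 8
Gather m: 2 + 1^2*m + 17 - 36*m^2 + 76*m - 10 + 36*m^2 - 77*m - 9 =0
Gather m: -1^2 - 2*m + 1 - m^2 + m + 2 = -m^2 - m + 2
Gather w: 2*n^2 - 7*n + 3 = 2*n^2 - 7*n + 3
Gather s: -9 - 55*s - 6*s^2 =-6*s^2 - 55*s - 9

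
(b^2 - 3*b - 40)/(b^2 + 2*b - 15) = (b - 8)/(b - 3)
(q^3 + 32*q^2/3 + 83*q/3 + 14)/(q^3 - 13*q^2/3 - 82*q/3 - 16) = (q + 7)/(q - 8)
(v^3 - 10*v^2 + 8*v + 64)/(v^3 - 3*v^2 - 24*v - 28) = (v^2 - 12*v + 32)/(v^2 - 5*v - 14)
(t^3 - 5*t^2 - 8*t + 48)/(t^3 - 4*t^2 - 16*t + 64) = (t + 3)/(t + 4)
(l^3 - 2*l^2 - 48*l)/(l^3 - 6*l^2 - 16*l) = (l + 6)/(l + 2)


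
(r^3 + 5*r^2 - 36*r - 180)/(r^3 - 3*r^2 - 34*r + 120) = (r^2 - r - 30)/(r^2 - 9*r + 20)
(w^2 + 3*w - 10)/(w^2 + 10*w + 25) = (w - 2)/(w + 5)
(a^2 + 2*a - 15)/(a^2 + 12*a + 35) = (a - 3)/(a + 7)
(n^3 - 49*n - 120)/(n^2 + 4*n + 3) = (n^2 - 3*n - 40)/(n + 1)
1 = 1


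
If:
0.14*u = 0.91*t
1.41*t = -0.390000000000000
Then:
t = -0.28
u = -1.80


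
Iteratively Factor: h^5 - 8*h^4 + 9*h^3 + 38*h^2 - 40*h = (h - 4)*(h^4 - 4*h^3 - 7*h^2 + 10*h) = (h - 5)*(h - 4)*(h^3 + h^2 - 2*h) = h*(h - 5)*(h - 4)*(h^2 + h - 2) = h*(h - 5)*(h - 4)*(h + 2)*(h - 1)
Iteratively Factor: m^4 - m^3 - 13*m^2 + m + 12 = (m + 1)*(m^3 - 2*m^2 - 11*m + 12) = (m - 4)*(m + 1)*(m^2 + 2*m - 3) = (m - 4)*(m - 1)*(m + 1)*(m + 3)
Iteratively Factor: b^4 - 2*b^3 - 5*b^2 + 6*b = (b + 2)*(b^3 - 4*b^2 + 3*b) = (b - 3)*(b + 2)*(b^2 - b) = (b - 3)*(b - 1)*(b + 2)*(b)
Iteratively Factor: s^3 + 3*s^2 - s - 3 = (s + 3)*(s^2 - 1) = (s + 1)*(s + 3)*(s - 1)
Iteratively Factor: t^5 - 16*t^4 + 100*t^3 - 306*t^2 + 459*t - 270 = (t - 3)*(t^4 - 13*t^3 + 61*t^2 - 123*t + 90) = (t - 3)^2*(t^3 - 10*t^2 + 31*t - 30) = (t - 3)^3*(t^2 - 7*t + 10) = (t - 3)^3*(t - 2)*(t - 5)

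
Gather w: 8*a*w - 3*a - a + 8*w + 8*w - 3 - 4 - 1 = -4*a + w*(8*a + 16) - 8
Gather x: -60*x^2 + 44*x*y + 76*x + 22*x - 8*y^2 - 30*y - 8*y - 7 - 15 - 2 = -60*x^2 + x*(44*y + 98) - 8*y^2 - 38*y - 24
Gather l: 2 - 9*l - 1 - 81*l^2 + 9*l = 1 - 81*l^2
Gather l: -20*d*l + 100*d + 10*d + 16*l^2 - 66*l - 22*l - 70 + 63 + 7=110*d + 16*l^2 + l*(-20*d - 88)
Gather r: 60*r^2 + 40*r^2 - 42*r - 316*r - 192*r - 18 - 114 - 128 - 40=100*r^2 - 550*r - 300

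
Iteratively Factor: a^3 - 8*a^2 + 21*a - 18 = (a - 3)*(a^2 - 5*a + 6) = (a - 3)^2*(a - 2)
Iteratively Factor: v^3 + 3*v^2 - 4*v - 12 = (v - 2)*(v^2 + 5*v + 6) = (v - 2)*(v + 3)*(v + 2)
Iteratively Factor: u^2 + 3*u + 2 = (u + 2)*(u + 1)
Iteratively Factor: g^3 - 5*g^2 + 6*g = (g)*(g^2 - 5*g + 6) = g*(g - 3)*(g - 2)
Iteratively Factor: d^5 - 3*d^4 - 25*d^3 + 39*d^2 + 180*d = (d - 4)*(d^4 + d^3 - 21*d^2 - 45*d) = (d - 4)*(d + 3)*(d^3 - 2*d^2 - 15*d) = (d - 5)*(d - 4)*(d + 3)*(d^2 + 3*d) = d*(d - 5)*(d - 4)*(d + 3)*(d + 3)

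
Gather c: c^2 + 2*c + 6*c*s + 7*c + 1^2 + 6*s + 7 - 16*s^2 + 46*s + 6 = c^2 + c*(6*s + 9) - 16*s^2 + 52*s + 14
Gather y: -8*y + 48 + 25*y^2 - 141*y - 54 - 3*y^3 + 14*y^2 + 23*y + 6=-3*y^3 + 39*y^2 - 126*y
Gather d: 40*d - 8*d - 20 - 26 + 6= 32*d - 40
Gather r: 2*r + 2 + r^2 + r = r^2 + 3*r + 2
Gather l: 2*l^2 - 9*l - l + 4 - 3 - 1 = 2*l^2 - 10*l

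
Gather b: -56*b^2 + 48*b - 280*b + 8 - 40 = -56*b^2 - 232*b - 32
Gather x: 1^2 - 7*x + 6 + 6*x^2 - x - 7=6*x^2 - 8*x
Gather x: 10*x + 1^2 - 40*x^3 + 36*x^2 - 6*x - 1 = -40*x^3 + 36*x^2 + 4*x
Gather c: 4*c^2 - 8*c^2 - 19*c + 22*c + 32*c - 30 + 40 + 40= -4*c^2 + 35*c + 50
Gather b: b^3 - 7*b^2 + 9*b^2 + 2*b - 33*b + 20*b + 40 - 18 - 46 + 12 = b^3 + 2*b^2 - 11*b - 12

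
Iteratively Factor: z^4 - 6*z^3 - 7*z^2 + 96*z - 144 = (z - 3)*(z^3 - 3*z^2 - 16*z + 48) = (z - 4)*(z - 3)*(z^2 + z - 12) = (z - 4)*(z - 3)^2*(z + 4)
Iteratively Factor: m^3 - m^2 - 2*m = (m + 1)*(m^2 - 2*m) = (m - 2)*(m + 1)*(m)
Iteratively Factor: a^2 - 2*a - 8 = (a - 4)*(a + 2)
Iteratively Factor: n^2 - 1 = (n - 1)*(n + 1)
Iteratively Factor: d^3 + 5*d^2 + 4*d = (d + 4)*(d^2 + d) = d*(d + 4)*(d + 1)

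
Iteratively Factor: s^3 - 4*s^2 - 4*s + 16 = (s - 4)*(s^2 - 4) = (s - 4)*(s - 2)*(s + 2)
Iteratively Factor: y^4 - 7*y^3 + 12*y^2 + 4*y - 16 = (y - 2)*(y^3 - 5*y^2 + 2*y + 8) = (y - 2)^2*(y^2 - 3*y - 4) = (y - 4)*(y - 2)^2*(y + 1)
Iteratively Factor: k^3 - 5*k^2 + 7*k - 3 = (k - 1)*(k^2 - 4*k + 3) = (k - 3)*(k - 1)*(k - 1)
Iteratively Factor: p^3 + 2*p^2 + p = (p)*(p^2 + 2*p + 1) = p*(p + 1)*(p + 1)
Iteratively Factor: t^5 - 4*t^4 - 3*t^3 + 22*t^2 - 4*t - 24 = (t - 2)*(t^4 - 2*t^3 - 7*t^2 + 8*t + 12) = (t - 3)*(t - 2)*(t^3 + t^2 - 4*t - 4) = (t - 3)*(t - 2)*(t + 1)*(t^2 - 4) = (t - 3)*(t - 2)^2*(t + 1)*(t + 2)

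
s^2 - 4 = (s - 2)*(s + 2)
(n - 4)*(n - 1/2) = n^2 - 9*n/2 + 2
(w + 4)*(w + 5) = w^2 + 9*w + 20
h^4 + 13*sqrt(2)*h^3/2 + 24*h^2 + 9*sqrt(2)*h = h*(h + sqrt(2)/2)*(h + 3*sqrt(2))^2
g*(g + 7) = g^2 + 7*g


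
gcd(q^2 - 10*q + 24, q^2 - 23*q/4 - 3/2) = q - 6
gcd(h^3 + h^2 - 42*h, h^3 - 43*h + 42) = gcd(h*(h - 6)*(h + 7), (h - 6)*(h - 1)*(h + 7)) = h^2 + h - 42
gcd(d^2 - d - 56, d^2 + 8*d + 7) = d + 7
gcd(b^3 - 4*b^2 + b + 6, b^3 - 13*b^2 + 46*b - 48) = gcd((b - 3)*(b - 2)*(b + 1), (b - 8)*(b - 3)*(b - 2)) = b^2 - 5*b + 6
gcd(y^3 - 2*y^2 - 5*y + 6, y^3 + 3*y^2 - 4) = y^2 + y - 2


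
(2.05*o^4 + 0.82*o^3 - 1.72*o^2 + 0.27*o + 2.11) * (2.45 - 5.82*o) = -11.931*o^5 + 0.2501*o^4 + 12.0194*o^3 - 5.7854*o^2 - 11.6187*o + 5.1695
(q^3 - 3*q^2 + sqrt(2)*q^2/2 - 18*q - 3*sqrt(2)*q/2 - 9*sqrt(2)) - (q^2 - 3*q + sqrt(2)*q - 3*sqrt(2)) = q^3 - 4*q^2 + sqrt(2)*q^2/2 - 15*q - 5*sqrt(2)*q/2 - 6*sqrt(2)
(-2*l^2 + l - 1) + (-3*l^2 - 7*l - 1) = -5*l^2 - 6*l - 2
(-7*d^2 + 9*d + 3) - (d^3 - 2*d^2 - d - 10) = -d^3 - 5*d^2 + 10*d + 13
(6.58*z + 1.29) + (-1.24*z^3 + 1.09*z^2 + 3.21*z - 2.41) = -1.24*z^3 + 1.09*z^2 + 9.79*z - 1.12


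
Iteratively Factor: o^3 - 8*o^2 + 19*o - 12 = (o - 4)*(o^2 - 4*o + 3) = (o - 4)*(o - 3)*(o - 1)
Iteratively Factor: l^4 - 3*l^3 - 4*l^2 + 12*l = (l)*(l^3 - 3*l^2 - 4*l + 12) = l*(l - 2)*(l^2 - l - 6) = l*(l - 2)*(l + 2)*(l - 3)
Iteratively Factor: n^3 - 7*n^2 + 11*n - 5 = (n - 1)*(n^2 - 6*n + 5) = (n - 1)^2*(n - 5)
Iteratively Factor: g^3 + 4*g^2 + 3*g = (g)*(g^2 + 4*g + 3) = g*(g + 1)*(g + 3)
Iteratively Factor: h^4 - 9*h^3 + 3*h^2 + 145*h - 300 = (h + 4)*(h^3 - 13*h^2 + 55*h - 75) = (h - 5)*(h + 4)*(h^2 - 8*h + 15) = (h - 5)^2*(h + 4)*(h - 3)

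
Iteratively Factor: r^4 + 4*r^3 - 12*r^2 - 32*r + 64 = (r - 2)*(r^3 + 6*r^2 - 32) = (r - 2)*(r + 4)*(r^2 + 2*r - 8) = (r - 2)^2*(r + 4)*(r + 4)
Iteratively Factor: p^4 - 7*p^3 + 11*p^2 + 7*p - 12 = (p - 4)*(p^3 - 3*p^2 - p + 3) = (p - 4)*(p - 1)*(p^2 - 2*p - 3) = (p - 4)*(p - 1)*(p + 1)*(p - 3)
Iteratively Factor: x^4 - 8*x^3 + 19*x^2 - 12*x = (x)*(x^3 - 8*x^2 + 19*x - 12) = x*(x - 4)*(x^2 - 4*x + 3) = x*(x - 4)*(x - 3)*(x - 1)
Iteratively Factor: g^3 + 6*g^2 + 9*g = (g)*(g^2 + 6*g + 9) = g*(g + 3)*(g + 3)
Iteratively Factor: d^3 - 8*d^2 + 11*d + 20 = (d + 1)*(d^2 - 9*d + 20) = (d - 5)*(d + 1)*(d - 4)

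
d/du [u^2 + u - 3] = 2*u + 1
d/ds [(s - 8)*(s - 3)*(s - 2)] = 3*s^2 - 26*s + 46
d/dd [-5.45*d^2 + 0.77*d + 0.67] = 0.77 - 10.9*d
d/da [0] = 0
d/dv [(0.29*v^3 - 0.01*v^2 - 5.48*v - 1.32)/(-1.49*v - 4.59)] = (-0.8642*v^3 - 3.9784*v^2 + 0.0917999999999992*v + 23.1864)/(2.2201*v^2 + 13.6782*v + 21.0681)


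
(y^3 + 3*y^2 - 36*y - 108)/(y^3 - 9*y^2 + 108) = (y + 6)/(y - 6)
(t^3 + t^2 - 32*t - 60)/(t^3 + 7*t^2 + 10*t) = (t - 6)/t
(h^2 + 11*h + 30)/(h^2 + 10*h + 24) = (h + 5)/(h + 4)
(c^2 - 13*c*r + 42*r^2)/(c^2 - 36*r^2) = (c - 7*r)/(c + 6*r)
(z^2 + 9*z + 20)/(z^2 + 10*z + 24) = (z + 5)/(z + 6)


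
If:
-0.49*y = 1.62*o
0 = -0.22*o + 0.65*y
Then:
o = 0.00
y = 0.00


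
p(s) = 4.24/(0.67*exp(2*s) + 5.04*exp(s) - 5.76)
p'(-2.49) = -0.06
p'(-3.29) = -0.03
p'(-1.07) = -0.51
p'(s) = 4.24*(-1.34*exp(2*s) - 5.04*exp(s))/(0.67*exp(2*s) + 5.04*exp(s) - 5.76)^2 = (-5.6816*exp(s) - 21.3696)*exp(s)/(0.67*exp(2*s) + 5.04*exp(s) - 5.76)^2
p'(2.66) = -0.04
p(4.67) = 0.00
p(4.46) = 0.00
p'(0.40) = -4.22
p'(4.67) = -0.00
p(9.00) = 0.00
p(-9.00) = -0.74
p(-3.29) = -0.76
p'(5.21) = -0.00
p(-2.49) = -0.79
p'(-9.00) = 0.00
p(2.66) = 0.02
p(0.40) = 1.30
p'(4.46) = -0.00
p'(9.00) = 0.00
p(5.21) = 0.00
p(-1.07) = -1.07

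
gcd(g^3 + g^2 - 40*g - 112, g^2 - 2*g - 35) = g - 7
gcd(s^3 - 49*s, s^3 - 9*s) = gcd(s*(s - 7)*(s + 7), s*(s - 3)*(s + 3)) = s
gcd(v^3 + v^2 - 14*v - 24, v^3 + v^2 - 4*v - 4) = v + 2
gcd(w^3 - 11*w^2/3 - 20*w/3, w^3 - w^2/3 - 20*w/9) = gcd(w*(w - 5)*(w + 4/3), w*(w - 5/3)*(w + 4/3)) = w^2 + 4*w/3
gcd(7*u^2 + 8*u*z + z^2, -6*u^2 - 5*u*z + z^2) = u + z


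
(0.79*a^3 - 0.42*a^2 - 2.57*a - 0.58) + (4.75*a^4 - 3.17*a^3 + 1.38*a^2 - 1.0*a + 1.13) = 4.75*a^4 - 2.38*a^3 + 0.96*a^2 - 3.57*a + 0.55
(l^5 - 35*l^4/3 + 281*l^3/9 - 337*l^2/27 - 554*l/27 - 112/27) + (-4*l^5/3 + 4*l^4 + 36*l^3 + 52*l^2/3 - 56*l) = -l^5/3 - 23*l^4/3 + 605*l^3/9 + 131*l^2/27 - 2066*l/27 - 112/27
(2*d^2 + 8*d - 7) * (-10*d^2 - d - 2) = -20*d^4 - 82*d^3 + 58*d^2 - 9*d + 14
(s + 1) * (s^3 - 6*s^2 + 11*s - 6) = s^4 - 5*s^3 + 5*s^2 + 5*s - 6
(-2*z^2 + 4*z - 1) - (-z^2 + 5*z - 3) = -z^2 - z + 2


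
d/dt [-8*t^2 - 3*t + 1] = -16*t - 3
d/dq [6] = 0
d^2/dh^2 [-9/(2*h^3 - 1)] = 108*h*(-4*h^3 - 1)/(2*h^3 - 1)^3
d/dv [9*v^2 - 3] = 18*v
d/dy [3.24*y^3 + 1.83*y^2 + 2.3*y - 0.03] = 9.72*y^2 + 3.66*y + 2.3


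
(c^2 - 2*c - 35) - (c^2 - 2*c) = -35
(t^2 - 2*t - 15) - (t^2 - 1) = -2*t - 14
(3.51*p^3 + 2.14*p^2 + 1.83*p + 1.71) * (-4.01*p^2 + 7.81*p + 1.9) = -14.0751*p^5 + 18.8317*p^4 + 16.0441*p^3 + 11.5012*p^2 + 16.8321*p + 3.249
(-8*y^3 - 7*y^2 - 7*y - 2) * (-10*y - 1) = 80*y^4 + 78*y^3 + 77*y^2 + 27*y + 2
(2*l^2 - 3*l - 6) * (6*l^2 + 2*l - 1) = 12*l^4 - 14*l^3 - 44*l^2 - 9*l + 6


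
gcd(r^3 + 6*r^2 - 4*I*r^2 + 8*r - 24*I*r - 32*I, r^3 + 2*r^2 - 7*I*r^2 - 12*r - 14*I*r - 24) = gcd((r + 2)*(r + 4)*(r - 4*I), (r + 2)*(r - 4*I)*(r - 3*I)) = r^2 + r*(2 - 4*I) - 8*I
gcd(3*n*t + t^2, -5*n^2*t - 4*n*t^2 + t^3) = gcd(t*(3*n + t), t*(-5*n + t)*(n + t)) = t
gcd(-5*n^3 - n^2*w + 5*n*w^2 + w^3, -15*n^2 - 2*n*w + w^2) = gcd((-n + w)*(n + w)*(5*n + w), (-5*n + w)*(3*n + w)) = 1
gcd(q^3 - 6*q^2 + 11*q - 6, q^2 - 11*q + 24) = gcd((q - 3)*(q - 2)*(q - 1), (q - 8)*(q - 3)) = q - 3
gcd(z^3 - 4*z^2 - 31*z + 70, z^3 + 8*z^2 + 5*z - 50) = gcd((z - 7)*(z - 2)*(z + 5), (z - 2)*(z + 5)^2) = z^2 + 3*z - 10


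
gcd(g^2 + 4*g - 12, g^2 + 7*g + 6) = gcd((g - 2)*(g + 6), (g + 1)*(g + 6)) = g + 6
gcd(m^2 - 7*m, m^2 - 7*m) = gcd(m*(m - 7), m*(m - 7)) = m^2 - 7*m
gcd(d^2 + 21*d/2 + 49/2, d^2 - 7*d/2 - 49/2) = d + 7/2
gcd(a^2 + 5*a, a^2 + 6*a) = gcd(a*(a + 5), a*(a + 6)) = a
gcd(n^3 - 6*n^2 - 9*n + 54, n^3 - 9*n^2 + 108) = n^2 - 3*n - 18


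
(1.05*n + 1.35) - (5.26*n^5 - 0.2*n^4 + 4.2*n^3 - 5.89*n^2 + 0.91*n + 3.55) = -5.26*n^5 + 0.2*n^4 - 4.2*n^3 + 5.89*n^2 + 0.14*n - 2.2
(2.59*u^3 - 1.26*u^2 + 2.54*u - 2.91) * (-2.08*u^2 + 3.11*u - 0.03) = -5.3872*u^5 + 10.6757*u^4 - 9.2795*u^3 + 13.99*u^2 - 9.1263*u + 0.0873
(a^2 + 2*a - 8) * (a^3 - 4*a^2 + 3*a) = a^5 - 2*a^4 - 13*a^3 + 38*a^2 - 24*a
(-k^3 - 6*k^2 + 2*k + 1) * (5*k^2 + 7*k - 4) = -5*k^5 - 37*k^4 - 28*k^3 + 43*k^2 - k - 4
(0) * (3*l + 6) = 0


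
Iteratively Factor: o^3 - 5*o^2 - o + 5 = (o + 1)*(o^2 - 6*o + 5) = (o - 5)*(o + 1)*(o - 1)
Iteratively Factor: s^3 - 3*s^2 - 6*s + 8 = (s + 2)*(s^2 - 5*s + 4) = (s - 1)*(s + 2)*(s - 4)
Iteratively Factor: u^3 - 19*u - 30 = (u + 3)*(u^2 - 3*u - 10) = (u - 5)*(u + 3)*(u + 2)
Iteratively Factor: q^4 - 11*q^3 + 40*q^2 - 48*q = (q - 3)*(q^3 - 8*q^2 + 16*q) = (q - 4)*(q - 3)*(q^2 - 4*q) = q*(q - 4)*(q - 3)*(q - 4)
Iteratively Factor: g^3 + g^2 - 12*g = (g + 4)*(g^2 - 3*g) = g*(g + 4)*(g - 3)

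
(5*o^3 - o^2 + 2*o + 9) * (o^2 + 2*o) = 5*o^5 + 9*o^4 + 13*o^2 + 18*o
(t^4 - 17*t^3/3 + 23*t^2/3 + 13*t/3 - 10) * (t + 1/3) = t^5 - 16*t^4/3 + 52*t^3/9 + 62*t^2/9 - 77*t/9 - 10/3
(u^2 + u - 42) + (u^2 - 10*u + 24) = 2*u^2 - 9*u - 18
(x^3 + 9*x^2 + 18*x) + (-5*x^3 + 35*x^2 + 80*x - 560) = -4*x^3 + 44*x^2 + 98*x - 560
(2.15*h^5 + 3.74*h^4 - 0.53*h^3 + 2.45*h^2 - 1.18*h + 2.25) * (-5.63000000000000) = -12.1045*h^5 - 21.0562*h^4 + 2.9839*h^3 - 13.7935*h^2 + 6.6434*h - 12.6675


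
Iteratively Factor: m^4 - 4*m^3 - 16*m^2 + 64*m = (m)*(m^3 - 4*m^2 - 16*m + 64) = m*(m - 4)*(m^2 - 16) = m*(m - 4)^2*(m + 4)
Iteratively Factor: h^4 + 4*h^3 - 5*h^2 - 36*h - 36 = (h + 3)*(h^3 + h^2 - 8*h - 12) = (h + 2)*(h + 3)*(h^2 - h - 6) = (h - 3)*(h + 2)*(h + 3)*(h + 2)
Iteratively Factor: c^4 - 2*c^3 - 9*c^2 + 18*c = (c + 3)*(c^3 - 5*c^2 + 6*c) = c*(c + 3)*(c^2 - 5*c + 6) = c*(c - 2)*(c + 3)*(c - 3)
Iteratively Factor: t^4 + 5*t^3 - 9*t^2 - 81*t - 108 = (t + 3)*(t^3 + 2*t^2 - 15*t - 36) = (t + 3)^2*(t^2 - t - 12) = (t + 3)^3*(t - 4)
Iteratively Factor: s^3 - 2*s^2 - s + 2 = (s - 2)*(s^2 - 1) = (s - 2)*(s + 1)*(s - 1)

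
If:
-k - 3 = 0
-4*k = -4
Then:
No Solution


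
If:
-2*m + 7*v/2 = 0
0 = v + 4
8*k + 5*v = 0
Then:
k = 5/2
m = -7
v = -4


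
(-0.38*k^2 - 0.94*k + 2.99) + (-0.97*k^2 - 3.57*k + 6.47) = -1.35*k^2 - 4.51*k + 9.46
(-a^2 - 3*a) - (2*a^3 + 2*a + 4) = -2*a^3 - a^2 - 5*a - 4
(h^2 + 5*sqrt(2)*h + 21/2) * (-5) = -5*h^2 - 25*sqrt(2)*h - 105/2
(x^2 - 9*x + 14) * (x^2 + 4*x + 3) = x^4 - 5*x^3 - 19*x^2 + 29*x + 42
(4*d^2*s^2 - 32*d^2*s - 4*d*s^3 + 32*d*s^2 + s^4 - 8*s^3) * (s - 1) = 4*d^2*s^3 - 36*d^2*s^2 + 32*d^2*s - 4*d*s^4 + 36*d*s^3 - 32*d*s^2 + s^5 - 9*s^4 + 8*s^3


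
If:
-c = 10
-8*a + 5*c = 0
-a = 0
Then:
No Solution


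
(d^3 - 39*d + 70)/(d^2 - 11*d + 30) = (d^2 + 5*d - 14)/(d - 6)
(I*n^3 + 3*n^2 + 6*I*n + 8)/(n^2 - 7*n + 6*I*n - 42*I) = (I*n^3 + 3*n^2 + 6*I*n + 8)/(n^2 + n*(-7 + 6*I) - 42*I)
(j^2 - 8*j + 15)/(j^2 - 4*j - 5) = (j - 3)/(j + 1)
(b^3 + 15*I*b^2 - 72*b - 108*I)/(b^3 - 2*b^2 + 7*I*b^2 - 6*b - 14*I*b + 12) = (b^2 + 9*I*b - 18)/(b^2 + b*(-2 + I) - 2*I)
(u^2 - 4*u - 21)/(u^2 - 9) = (u - 7)/(u - 3)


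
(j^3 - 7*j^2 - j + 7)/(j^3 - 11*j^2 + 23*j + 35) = (j - 1)/(j - 5)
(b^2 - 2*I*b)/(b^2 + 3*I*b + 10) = b/(b + 5*I)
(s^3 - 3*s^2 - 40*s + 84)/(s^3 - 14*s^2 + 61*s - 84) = (s^2 + 4*s - 12)/(s^2 - 7*s + 12)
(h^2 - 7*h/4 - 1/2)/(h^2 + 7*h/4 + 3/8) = 2*(h - 2)/(2*h + 3)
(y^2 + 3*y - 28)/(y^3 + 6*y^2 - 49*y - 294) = (y - 4)/(y^2 - y - 42)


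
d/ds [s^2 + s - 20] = 2*s + 1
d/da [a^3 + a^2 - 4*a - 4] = 3*a^2 + 2*a - 4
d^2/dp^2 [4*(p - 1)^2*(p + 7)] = 24*p + 40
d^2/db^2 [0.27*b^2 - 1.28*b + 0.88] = 0.540000000000000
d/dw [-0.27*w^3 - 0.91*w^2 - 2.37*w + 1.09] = -0.81*w^2 - 1.82*w - 2.37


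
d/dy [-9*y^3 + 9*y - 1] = 9 - 27*y^2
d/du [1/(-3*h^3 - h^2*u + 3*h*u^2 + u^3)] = (h^2 - 6*h*u - 3*u^2)/(3*h^3 + h^2*u - 3*h*u^2 - u^3)^2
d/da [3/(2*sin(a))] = -3*cos(a)/(2*sin(a)^2)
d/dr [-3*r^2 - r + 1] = -6*r - 1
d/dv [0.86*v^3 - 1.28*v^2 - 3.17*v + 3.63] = 2.58*v^2 - 2.56*v - 3.17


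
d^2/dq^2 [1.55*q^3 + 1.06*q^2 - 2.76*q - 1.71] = 9.3*q + 2.12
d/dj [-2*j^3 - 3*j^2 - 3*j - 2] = -6*j^2 - 6*j - 3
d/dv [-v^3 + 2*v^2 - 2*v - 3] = -3*v^2 + 4*v - 2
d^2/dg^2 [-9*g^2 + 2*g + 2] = -18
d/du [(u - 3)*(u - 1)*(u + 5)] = 3*u^2 + 2*u - 17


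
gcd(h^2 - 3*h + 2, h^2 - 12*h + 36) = 1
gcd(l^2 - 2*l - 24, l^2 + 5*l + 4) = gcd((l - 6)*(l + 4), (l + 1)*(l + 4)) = l + 4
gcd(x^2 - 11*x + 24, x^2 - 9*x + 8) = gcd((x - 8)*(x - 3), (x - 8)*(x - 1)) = x - 8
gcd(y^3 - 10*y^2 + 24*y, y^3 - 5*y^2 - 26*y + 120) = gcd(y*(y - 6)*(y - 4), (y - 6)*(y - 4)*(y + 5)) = y^2 - 10*y + 24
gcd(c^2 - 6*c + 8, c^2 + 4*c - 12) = c - 2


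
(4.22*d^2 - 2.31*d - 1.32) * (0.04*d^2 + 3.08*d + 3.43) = 0.1688*d^4 + 12.9052*d^3 + 7.307*d^2 - 11.9889*d - 4.5276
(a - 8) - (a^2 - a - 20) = -a^2 + 2*a + 12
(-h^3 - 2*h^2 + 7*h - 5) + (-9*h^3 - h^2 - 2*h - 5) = -10*h^3 - 3*h^2 + 5*h - 10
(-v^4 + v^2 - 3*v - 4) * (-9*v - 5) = 9*v^5 + 5*v^4 - 9*v^3 + 22*v^2 + 51*v + 20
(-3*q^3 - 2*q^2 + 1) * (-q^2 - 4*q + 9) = 3*q^5 + 14*q^4 - 19*q^3 - 19*q^2 - 4*q + 9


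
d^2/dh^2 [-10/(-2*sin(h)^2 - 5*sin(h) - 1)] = 10*(-16*sin(h)^4 - 30*sin(h)^3 + 7*sin(h)^2 + 65*sin(h) + 46)/(5*sin(h) - cos(2*h) + 2)^3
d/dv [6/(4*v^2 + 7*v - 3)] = 6*(-8*v - 7)/(4*v^2 + 7*v - 3)^2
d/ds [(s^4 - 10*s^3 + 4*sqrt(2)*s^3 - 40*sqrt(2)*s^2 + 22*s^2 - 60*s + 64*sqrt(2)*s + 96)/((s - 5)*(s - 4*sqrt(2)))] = (2*s^5 - 25*s^4 - 8*sqrt(2)*s^4 + 36*s^3 + 120*sqrt(2)*s^3 - 552*sqrt(2)*s^2 + 750*s^2 - 3392*s + 880*sqrt(2)*s - 816*sqrt(2) + 3040)/(s^4 - 8*sqrt(2)*s^3 - 10*s^3 + 57*s^2 + 80*sqrt(2)*s^2 - 320*s - 200*sqrt(2)*s + 800)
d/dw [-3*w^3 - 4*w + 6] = -9*w^2 - 4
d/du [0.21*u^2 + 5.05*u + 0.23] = 0.42*u + 5.05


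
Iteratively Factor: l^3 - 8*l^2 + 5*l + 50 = (l + 2)*(l^2 - 10*l + 25) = (l - 5)*(l + 2)*(l - 5)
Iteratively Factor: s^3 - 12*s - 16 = (s - 4)*(s^2 + 4*s + 4) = (s - 4)*(s + 2)*(s + 2)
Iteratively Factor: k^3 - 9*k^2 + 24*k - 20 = (k - 2)*(k^2 - 7*k + 10) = (k - 5)*(k - 2)*(k - 2)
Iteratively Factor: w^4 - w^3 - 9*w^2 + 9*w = (w)*(w^3 - w^2 - 9*w + 9) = w*(w - 3)*(w^2 + 2*w - 3) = w*(w - 3)*(w - 1)*(w + 3)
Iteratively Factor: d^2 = (d)*(d)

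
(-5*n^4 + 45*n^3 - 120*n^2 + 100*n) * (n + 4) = -5*n^5 + 25*n^4 + 60*n^3 - 380*n^2 + 400*n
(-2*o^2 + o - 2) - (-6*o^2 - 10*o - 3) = 4*o^2 + 11*o + 1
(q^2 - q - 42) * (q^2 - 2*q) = q^4 - 3*q^3 - 40*q^2 + 84*q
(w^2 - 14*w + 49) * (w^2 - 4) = w^4 - 14*w^3 + 45*w^2 + 56*w - 196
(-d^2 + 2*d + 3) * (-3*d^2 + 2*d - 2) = 3*d^4 - 8*d^3 - 3*d^2 + 2*d - 6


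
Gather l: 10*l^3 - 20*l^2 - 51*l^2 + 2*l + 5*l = 10*l^3 - 71*l^2 + 7*l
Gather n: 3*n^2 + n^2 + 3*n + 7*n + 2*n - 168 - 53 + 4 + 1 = 4*n^2 + 12*n - 216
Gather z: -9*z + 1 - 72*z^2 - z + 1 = -72*z^2 - 10*z + 2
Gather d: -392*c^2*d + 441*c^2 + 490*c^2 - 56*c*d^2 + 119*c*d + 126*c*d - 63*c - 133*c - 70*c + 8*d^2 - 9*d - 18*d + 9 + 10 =931*c^2 - 266*c + d^2*(8 - 56*c) + d*(-392*c^2 + 245*c - 27) + 19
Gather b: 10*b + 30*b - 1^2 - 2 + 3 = 40*b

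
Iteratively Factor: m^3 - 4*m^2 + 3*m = (m - 3)*(m^2 - m) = m*(m - 3)*(m - 1)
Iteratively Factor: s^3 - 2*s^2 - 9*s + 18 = (s - 2)*(s^2 - 9) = (s - 2)*(s + 3)*(s - 3)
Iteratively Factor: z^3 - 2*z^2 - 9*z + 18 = (z + 3)*(z^2 - 5*z + 6) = (z - 2)*(z + 3)*(z - 3)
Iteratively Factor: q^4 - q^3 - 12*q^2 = (q - 4)*(q^3 + 3*q^2) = (q - 4)*(q + 3)*(q^2) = q*(q - 4)*(q + 3)*(q)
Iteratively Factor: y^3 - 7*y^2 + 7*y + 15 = (y + 1)*(y^2 - 8*y + 15) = (y - 3)*(y + 1)*(y - 5)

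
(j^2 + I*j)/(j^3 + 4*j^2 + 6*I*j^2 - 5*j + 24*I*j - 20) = j/(j^2 + j*(4 + 5*I) + 20*I)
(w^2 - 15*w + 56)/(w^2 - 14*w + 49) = (w - 8)/(w - 7)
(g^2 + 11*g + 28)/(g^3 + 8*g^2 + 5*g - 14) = (g + 4)/(g^2 + g - 2)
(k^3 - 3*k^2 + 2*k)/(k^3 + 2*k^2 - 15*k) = (k^2 - 3*k + 2)/(k^2 + 2*k - 15)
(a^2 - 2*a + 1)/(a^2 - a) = (a - 1)/a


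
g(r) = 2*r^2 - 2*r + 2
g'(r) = 4*r - 2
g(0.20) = 1.68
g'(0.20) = -1.20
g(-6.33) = 94.80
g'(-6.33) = -27.32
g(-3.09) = 27.28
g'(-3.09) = -14.36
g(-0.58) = 3.83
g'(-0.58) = -4.32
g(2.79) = 11.99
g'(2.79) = 9.16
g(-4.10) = 43.82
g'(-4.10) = -18.40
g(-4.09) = 43.64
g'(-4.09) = -18.36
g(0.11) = 1.80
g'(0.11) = -1.56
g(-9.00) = 182.00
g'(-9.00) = -38.00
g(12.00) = 266.00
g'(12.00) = 46.00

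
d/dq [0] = 0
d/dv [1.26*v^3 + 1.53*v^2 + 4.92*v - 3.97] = 3.78*v^2 + 3.06*v + 4.92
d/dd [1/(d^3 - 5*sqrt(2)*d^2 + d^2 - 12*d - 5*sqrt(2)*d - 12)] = (-3*d^2 - 2*d + 10*sqrt(2)*d + 5*sqrt(2) + 12)/(-d^3 - d^2 + 5*sqrt(2)*d^2 + 5*sqrt(2)*d + 12*d + 12)^2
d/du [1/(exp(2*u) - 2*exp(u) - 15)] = 2*(1 - exp(u))*exp(u)/(-exp(2*u) + 2*exp(u) + 15)^2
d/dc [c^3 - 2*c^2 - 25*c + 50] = 3*c^2 - 4*c - 25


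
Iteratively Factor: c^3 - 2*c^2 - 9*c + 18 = (c + 3)*(c^2 - 5*c + 6) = (c - 2)*(c + 3)*(c - 3)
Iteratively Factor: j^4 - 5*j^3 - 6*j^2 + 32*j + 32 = (j - 4)*(j^3 - j^2 - 10*j - 8) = (j - 4)^2*(j^2 + 3*j + 2) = (j - 4)^2*(j + 2)*(j + 1)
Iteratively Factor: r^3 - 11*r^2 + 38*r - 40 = (r - 4)*(r^2 - 7*r + 10) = (r - 5)*(r - 4)*(r - 2)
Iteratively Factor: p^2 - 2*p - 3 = (p - 3)*(p + 1)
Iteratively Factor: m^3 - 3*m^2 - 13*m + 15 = (m + 3)*(m^2 - 6*m + 5) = (m - 5)*(m + 3)*(m - 1)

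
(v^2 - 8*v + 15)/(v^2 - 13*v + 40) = (v - 3)/(v - 8)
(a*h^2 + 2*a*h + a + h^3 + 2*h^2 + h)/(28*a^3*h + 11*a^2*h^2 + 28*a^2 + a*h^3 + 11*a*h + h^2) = (a*h^2 + 2*a*h + a + h^3 + 2*h^2 + h)/(28*a^3*h + 11*a^2*h^2 + 28*a^2 + a*h^3 + 11*a*h + h^2)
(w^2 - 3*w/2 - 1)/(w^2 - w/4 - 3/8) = 4*(w - 2)/(4*w - 3)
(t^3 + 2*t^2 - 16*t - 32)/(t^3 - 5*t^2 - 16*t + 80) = (t + 2)/(t - 5)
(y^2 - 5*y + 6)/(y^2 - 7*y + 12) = (y - 2)/(y - 4)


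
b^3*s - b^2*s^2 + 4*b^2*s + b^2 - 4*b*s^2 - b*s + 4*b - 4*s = (b + 4)*(b - s)*(b*s + 1)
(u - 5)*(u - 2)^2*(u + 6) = u^4 - 3*u^3 - 30*u^2 + 124*u - 120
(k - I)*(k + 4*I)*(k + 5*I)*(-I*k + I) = -I*k^4 + 8*k^3 + I*k^3 - 8*k^2 + 11*I*k^2 + 20*k - 11*I*k - 20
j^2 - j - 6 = (j - 3)*(j + 2)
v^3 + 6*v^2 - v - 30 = (v - 2)*(v + 3)*(v + 5)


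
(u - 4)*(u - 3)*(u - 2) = u^3 - 9*u^2 + 26*u - 24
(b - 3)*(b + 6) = b^2 + 3*b - 18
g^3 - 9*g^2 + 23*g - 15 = (g - 5)*(g - 3)*(g - 1)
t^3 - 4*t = t*(t - 2)*(t + 2)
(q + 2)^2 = q^2 + 4*q + 4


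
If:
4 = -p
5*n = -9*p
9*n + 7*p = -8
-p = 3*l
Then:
No Solution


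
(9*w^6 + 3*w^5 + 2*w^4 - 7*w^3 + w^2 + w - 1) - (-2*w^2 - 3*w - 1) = 9*w^6 + 3*w^5 + 2*w^4 - 7*w^3 + 3*w^2 + 4*w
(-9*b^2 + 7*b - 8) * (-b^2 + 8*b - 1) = 9*b^4 - 79*b^3 + 73*b^2 - 71*b + 8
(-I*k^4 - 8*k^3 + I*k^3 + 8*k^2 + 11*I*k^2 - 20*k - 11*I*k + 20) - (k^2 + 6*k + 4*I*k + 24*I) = -I*k^4 - 8*k^3 + I*k^3 + 7*k^2 + 11*I*k^2 - 26*k - 15*I*k + 20 - 24*I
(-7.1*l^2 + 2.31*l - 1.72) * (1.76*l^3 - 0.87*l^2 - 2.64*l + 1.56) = -12.496*l^5 + 10.2426*l^4 + 13.7071*l^3 - 15.678*l^2 + 8.1444*l - 2.6832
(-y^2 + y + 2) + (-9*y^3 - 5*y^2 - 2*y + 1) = -9*y^3 - 6*y^2 - y + 3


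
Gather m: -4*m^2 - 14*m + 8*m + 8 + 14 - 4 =-4*m^2 - 6*m + 18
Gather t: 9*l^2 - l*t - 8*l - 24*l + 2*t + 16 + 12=9*l^2 - 32*l + t*(2 - l) + 28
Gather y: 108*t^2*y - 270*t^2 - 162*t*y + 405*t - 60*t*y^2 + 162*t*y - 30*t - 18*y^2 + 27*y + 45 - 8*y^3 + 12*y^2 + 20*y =-270*t^2 + 375*t - 8*y^3 + y^2*(-60*t - 6) + y*(108*t^2 + 47) + 45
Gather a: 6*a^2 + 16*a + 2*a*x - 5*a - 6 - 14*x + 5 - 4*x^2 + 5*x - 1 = 6*a^2 + a*(2*x + 11) - 4*x^2 - 9*x - 2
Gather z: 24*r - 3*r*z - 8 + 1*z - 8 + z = 24*r + z*(2 - 3*r) - 16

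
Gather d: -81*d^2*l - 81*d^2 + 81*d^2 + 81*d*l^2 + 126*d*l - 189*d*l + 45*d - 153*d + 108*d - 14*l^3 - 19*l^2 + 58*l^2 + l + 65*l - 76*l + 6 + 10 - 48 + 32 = -81*d^2*l + d*(81*l^2 - 63*l) - 14*l^3 + 39*l^2 - 10*l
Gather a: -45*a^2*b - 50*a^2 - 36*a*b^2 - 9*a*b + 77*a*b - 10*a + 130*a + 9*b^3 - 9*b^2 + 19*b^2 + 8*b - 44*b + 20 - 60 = a^2*(-45*b - 50) + a*(-36*b^2 + 68*b + 120) + 9*b^3 + 10*b^2 - 36*b - 40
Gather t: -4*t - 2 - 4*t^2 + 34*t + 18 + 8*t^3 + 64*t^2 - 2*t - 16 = 8*t^3 + 60*t^2 + 28*t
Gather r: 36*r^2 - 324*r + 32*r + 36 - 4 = 36*r^2 - 292*r + 32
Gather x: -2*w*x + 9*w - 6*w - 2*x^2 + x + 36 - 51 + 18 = 3*w - 2*x^2 + x*(1 - 2*w) + 3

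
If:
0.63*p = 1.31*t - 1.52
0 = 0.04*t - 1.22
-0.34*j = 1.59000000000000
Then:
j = -4.68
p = 61.01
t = 30.50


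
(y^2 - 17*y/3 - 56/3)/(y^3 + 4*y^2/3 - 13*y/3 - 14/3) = (y - 8)/(y^2 - y - 2)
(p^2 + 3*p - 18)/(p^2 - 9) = (p + 6)/(p + 3)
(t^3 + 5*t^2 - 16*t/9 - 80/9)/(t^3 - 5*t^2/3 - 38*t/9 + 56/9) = (3*t^2 + 19*t + 20)/(3*t^2 - t - 14)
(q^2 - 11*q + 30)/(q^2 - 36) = (q - 5)/(q + 6)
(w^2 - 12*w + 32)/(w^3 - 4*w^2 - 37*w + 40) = (w - 4)/(w^2 + 4*w - 5)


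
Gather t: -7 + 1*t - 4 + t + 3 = 2*t - 8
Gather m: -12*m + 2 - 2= -12*m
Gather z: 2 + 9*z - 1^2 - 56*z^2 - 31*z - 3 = -56*z^2 - 22*z - 2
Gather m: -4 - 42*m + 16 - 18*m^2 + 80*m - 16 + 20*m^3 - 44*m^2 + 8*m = 20*m^3 - 62*m^2 + 46*m - 4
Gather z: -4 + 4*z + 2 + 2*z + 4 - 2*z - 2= 4*z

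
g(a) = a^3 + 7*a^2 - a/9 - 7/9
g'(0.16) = 2.21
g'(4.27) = 114.37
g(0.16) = -0.61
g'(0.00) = -0.11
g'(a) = 3*a^2 + 14*a - 1/9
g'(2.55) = 55.10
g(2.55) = 61.04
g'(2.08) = 41.99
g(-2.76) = 31.83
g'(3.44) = 83.55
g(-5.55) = 44.50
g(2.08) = 38.27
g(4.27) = 204.23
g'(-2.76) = -15.90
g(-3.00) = 35.56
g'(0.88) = 14.53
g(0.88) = 5.23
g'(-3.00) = -15.11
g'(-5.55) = 14.60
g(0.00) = -0.78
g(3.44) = 122.38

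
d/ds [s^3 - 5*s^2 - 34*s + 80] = 3*s^2 - 10*s - 34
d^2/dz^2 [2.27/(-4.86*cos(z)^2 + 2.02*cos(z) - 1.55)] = (214.465968*(1 - cos(z)^2)^2 - 66.855132*cos(z)^3 + 48.095852*cos(z)^2 + 140.817634*cos(z) - 198.791164)/(4.86*cos(z)^2 - 2.02*cos(z) + 1.55)^3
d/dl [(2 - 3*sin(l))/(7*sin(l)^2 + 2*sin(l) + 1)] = 7*(3*sin(l)^2 - 4*sin(l) - 1)*cos(l)/(7*sin(l)^2 + 2*sin(l) + 1)^2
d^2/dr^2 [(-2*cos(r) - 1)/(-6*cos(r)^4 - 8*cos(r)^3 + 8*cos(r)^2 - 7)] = 2*(64*(2*cos(r) + 1)*(3*cos(r)^2 + 3*cos(r) - 2)^2*sin(r)^2*cos(r)^2 - (6*cos(r)^4 + 8*cos(r)^3 - 8*cos(r)^2 + 7)^2*cos(r) + (6*cos(r)^4 + 8*cos(r)^3 - 8*cos(r)^2 + 7)*(36*(1 - cos(2*r))^2*cos(r) + 24*(1 - cos(2*r))^2 - 15*cos(r) + 58*cos(2*r) + 35*cos(3*r) + 9*cos(4*r) - 39))/(6*cos(r)^4 + 8*cos(r)^3 - 8*cos(r)^2 + 7)^3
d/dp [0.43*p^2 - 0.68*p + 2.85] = 0.86*p - 0.68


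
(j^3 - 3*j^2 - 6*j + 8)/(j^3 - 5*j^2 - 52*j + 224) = (j^2 + j - 2)/(j^2 - j - 56)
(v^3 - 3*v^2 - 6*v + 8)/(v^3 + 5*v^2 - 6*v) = (v^2 - 2*v - 8)/(v*(v + 6))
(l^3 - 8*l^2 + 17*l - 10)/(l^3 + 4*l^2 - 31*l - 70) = (l^2 - 3*l + 2)/(l^2 + 9*l + 14)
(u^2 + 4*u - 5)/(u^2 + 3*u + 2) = (u^2 + 4*u - 5)/(u^2 + 3*u + 2)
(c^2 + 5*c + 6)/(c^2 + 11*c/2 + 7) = 2*(c + 3)/(2*c + 7)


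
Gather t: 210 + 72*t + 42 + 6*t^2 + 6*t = 6*t^2 + 78*t + 252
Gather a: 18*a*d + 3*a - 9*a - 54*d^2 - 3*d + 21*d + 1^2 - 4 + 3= a*(18*d - 6) - 54*d^2 + 18*d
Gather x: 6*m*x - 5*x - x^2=-x^2 + x*(6*m - 5)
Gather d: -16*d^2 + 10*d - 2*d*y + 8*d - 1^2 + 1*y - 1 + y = -16*d^2 + d*(18 - 2*y) + 2*y - 2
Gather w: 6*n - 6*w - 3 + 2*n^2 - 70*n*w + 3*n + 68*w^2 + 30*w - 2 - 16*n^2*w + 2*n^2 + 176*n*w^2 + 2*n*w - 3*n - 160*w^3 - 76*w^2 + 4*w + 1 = 4*n^2 + 6*n - 160*w^3 + w^2*(176*n - 8) + w*(-16*n^2 - 68*n + 28) - 4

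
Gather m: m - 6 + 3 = m - 3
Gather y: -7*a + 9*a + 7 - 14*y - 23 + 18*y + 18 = 2*a + 4*y + 2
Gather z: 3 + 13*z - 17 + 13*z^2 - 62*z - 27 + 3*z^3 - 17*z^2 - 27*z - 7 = 3*z^3 - 4*z^2 - 76*z - 48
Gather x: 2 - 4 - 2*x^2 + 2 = -2*x^2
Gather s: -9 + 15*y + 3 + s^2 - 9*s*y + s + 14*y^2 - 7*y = s^2 + s*(1 - 9*y) + 14*y^2 + 8*y - 6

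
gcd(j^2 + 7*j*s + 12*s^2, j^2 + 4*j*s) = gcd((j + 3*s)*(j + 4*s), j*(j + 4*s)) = j + 4*s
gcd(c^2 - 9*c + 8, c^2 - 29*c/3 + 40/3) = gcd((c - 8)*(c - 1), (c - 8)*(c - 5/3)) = c - 8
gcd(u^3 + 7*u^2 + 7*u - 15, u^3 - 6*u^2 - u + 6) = u - 1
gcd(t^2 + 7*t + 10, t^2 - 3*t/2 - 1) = 1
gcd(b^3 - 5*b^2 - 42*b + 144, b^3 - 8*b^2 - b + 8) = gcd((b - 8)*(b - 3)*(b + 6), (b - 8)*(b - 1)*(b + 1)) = b - 8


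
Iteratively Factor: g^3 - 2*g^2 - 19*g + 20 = (g - 5)*(g^2 + 3*g - 4) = (g - 5)*(g + 4)*(g - 1)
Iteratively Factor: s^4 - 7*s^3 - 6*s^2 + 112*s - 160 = (s + 4)*(s^3 - 11*s^2 + 38*s - 40) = (s - 2)*(s + 4)*(s^2 - 9*s + 20) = (s - 4)*(s - 2)*(s + 4)*(s - 5)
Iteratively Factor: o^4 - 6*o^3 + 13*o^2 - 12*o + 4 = (o - 2)*(o^3 - 4*o^2 + 5*o - 2) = (o - 2)*(o - 1)*(o^2 - 3*o + 2) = (o - 2)*(o - 1)^2*(o - 2)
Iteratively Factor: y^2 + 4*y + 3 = (y + 1)*(y + 3)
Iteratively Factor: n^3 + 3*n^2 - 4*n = (n + 4)*(n^2 - n) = n*(n + 4)*(n - 1)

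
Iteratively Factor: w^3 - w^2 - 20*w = (w + 4)*(w^2 - 5*w) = (w - 5)*(w + 4)*(w)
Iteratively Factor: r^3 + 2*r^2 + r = (r + 1)*(r^2 + r) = r*(r + 1)*(r + 1)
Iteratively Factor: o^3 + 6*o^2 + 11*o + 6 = (o + 2)*(o^2 + 4*o + 3) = (o + 2)*(o + 3)*(o + 1)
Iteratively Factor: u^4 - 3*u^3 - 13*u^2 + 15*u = (u + 3)*(u^3 - 6*u^2 + 5*u) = (u - 1)*(u + 3)*(u^2 - 5*u) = u*(u - 1)*(u + 3)*(u - 5)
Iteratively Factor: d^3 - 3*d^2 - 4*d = (d + 1)*(d^2 - 4*d) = d*(d + 1)*(d - 4)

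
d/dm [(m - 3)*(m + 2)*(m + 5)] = 3*m^2 + 8*m - 11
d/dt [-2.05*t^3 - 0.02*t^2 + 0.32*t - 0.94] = -6.15*t^2 - 0.04*t + 0.32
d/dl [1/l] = -1/l^2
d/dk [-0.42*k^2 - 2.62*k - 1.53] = -0.84*k - 2.62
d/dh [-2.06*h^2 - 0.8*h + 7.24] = -4.12*h - 0.8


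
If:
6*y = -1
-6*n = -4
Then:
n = 2/3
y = -1/6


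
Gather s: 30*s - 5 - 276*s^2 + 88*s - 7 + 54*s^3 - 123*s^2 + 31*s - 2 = 54*s^3 - 399*s^2 + 149*s - 14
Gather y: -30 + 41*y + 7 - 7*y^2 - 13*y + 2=-7*y^2 + 28*y - 21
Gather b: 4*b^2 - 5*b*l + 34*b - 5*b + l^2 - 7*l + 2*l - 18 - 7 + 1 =4*b^2 + b*(29 - 5*l) + l^2 - 5*l - 24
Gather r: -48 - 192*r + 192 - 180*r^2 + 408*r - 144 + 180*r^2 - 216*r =0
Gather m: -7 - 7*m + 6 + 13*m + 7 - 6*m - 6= 0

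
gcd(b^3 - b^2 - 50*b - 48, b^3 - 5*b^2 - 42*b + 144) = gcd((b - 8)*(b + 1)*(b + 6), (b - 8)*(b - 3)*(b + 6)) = b^2 - 2*b - 48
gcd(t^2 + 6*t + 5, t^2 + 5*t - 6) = 1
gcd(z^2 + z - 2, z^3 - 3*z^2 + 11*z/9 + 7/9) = z - 1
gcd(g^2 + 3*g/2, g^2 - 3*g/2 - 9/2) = g + 3/2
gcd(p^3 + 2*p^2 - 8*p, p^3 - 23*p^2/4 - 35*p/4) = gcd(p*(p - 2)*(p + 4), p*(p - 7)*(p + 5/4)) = p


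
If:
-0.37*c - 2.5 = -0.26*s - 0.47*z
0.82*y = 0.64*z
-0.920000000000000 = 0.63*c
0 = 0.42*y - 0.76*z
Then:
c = -1.46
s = 7.54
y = 0.00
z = 0.00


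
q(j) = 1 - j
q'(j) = -1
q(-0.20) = 1.20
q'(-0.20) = -1.00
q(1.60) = -0.60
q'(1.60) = -1.00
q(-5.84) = 6.84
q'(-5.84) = -1.00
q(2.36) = -1.36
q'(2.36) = -1.00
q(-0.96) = 1.96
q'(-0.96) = -1.00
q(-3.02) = 4.02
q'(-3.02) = -1.00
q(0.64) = 0.36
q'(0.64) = -1.00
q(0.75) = 0.25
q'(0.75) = -1.00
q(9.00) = -8.00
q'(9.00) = -1.00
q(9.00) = -8.00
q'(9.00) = -1.00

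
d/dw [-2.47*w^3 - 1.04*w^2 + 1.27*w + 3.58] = -7.41*w^2 - 2.08*w + 1.27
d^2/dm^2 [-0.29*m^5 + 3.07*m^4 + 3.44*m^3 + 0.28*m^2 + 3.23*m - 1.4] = -5.8*m^3 + 36.84*m^2 + 20.64*m + 0.56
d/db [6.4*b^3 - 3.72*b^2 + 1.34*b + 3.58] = 19.2*b^2 - 7.44*b + 1.34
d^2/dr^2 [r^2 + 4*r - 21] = 2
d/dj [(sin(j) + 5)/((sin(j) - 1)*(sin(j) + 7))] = (-10*sin(j) + cos(j)^2 - 38)*cos(j)/((sin(j) - 1)^2*(sin(j) + 7)^2)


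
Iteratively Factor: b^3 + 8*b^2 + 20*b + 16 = (b + 4)*(b^2 + 4*b + 4) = (b + 2)*(b + 4)*(b + 2)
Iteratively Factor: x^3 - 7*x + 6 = (x - 2)*(x^2 + 2*x - 3) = (x - 2)*(x + 3)*(x - 1)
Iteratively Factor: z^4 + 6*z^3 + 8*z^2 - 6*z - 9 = (z + 3)*(z^3 + 3*z^2 - z - 3) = (z - 1)*(z + 3)*(z^2 + 4*z + 3) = (z - 1)*(z + 1)*(z + 3)*(z + 3)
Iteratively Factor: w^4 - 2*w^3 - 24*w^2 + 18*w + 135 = (w + 3)*(w^3 - 5*w^2 - 9*w + 45) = (w - 5)*(w + 3)*(w^2 - 9) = (w - 5)*(w + 3)^2*(w - 3)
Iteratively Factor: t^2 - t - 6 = (t - 3)*(t + 2)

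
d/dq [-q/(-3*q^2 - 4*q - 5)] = (5 - 3*q^2)/(9*q^4 + 24*q^3 + 46*q^2 + 40*q + 25)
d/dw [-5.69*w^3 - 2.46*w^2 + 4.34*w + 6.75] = -17.07*w^2 - 4.92*w + 4.34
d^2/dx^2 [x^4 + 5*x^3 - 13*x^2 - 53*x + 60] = 12*x^2 + 30*x - 26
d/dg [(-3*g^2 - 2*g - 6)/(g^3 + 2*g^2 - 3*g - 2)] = (3*g^4 + 4*g^3 + 31*g^2 + 36*g - 14)/(g^6 + 4*g^5 - 2*g^4 - 16*g^3 + g^2 + 12*g + 4)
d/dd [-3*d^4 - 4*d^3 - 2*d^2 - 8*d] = -12*d^3 - 12*d^2 - 4*d - 8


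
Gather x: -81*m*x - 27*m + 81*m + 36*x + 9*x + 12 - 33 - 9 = 54*m + x*(45 - 81*m) - 30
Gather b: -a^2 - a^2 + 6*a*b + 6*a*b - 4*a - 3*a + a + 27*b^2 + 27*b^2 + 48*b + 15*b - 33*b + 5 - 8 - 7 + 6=-2*a^2 - 6*a + 54*b^2 + b*(12*a + 30) - 4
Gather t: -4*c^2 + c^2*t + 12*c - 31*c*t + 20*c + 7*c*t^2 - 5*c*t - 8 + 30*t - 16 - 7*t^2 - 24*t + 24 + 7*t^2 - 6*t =-4*c^2 + 7*c*t^2 + 32*c + t*(c^2 - 36*c)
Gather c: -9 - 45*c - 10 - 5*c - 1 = -50*c - 20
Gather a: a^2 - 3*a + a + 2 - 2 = a^2 - 2*a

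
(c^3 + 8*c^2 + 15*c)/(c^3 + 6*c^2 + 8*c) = (c^2 + 8*c + 15)/(c^2 + 6*c + 8)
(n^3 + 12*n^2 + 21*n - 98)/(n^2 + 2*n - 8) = (n^2 + 14*n + 49)/(n + 4)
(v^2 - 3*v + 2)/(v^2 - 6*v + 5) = (v - 2)/(v - 5)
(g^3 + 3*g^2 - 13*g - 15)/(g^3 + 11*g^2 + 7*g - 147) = (g^2 + 6*g + 5)/(g^2 + 14*g + 49)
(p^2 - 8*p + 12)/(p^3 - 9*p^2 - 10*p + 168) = (p - 2)/(p^2 - 3*p - 28)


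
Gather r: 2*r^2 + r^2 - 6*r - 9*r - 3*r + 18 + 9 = 3*r^2 - 18*r + 27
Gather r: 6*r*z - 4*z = 6*r*z - 4*z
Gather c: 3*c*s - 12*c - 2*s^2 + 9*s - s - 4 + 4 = c*(3*s - 12) - 2*s^2 + 8*s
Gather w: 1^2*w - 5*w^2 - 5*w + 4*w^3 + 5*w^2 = 4*w^3 - 4*w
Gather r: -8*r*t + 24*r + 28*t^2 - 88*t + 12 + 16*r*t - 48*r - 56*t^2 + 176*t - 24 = r*(8*t - 24) - 28*t^2 + 88*t - 12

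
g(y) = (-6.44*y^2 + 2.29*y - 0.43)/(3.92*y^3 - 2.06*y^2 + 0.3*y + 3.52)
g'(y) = (2.29 - 12.88*y)/(3.92*y^3 - 2.06*y^2 + 0.3*y + 3.52) + (-11.76*y^2 + 4.12*y - 0.3)*(-6.44*y^2 + 2.29*y - 0.43)/(3.92*y^3 - 2.06*y^2 + 0.3*y + 3.52)^2 = (25.2448*y^4 - 17.9536*y^3 + 7.8422*y^2 - 47.1092*y + 8.1898)/(15.3664*y^6 - 16.1504*y^5 + 6.5956*y^4 + 26.3608*y^3 - 14.4124*y^2 + 2.112*y + 12.3904)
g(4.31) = -0.39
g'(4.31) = 0.09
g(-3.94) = 0.41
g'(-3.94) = 0.10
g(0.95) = -0.77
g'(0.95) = -0.86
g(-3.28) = 0.49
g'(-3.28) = 0.15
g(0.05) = -0.09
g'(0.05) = 0.47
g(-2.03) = 0.82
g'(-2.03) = 0.49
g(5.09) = -0.33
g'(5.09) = 0.07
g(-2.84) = 0.57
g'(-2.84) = 0.21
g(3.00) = -0.56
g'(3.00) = 0.18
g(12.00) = -0.14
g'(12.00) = 0.01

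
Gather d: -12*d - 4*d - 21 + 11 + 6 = -16*d - 4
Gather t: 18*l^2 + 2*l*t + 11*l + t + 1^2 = 18*l^2 + 11*l + t*(2*l + 1) + 1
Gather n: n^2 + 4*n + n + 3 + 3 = n^2 + 5*n + 6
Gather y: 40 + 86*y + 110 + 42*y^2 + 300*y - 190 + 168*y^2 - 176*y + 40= 210*y^2 + 210*y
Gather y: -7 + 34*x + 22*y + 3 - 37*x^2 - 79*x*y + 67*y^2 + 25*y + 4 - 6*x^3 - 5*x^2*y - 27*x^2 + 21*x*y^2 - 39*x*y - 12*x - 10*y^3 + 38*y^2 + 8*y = -6*x^3 - 64*x^2 + 22*x - 10*y^3 + y^2*(21*x + 105) + y*(-5*x^2 - 118*x + 55)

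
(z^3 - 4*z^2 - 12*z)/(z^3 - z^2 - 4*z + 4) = z*(z - 6)/(z^2 - 3*z + 2)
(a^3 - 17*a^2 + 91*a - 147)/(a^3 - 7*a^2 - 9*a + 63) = (a - 7)/(a + 3)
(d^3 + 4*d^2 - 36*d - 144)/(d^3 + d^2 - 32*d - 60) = (d^2 + 10*d + 24)/(d^2 + 7*d + 10)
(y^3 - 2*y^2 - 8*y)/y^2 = y - 2 - 8/y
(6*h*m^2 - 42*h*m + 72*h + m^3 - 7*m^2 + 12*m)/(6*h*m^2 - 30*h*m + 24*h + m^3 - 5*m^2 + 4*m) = (m - 3)/(m - 1)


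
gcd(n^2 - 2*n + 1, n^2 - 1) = n - 1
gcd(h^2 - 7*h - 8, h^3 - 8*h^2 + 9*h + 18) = h + 1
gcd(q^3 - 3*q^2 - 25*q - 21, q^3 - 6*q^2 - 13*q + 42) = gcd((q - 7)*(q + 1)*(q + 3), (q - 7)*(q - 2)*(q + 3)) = q^2 - 4*q - 21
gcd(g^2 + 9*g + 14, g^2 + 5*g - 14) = g + 7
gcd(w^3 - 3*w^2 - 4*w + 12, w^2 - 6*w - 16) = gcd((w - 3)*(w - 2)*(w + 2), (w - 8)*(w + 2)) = w + 2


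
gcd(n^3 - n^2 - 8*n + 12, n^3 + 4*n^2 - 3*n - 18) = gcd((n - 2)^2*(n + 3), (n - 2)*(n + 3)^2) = n^2 + n - 6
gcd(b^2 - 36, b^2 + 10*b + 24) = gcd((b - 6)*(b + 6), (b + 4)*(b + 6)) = b + 6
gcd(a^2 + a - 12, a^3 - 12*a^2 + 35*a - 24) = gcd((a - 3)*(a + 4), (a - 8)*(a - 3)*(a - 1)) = a - 3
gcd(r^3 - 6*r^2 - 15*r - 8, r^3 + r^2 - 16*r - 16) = r + 1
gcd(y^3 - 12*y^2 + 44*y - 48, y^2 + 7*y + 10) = 1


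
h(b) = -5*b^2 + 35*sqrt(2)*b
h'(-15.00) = 199.50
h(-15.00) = -1867.46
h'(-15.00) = 199.50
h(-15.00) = -1867.46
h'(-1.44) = 63.90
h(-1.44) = -81.64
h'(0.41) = 45.40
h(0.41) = 19.45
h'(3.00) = 19.50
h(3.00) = 103.49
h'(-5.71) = 106.60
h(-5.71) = -445.65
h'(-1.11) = 60.60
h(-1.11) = -61.10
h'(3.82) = 11.30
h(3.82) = 116.12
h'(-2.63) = 75.80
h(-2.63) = -164.76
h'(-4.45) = 94.00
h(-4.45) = -319.28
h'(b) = -10*b + 35*sqrt(2)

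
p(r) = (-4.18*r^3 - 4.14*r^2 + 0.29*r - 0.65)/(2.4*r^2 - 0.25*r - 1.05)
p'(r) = (0.25 - 4.8*r)*(-4.18*r^3 - 4.14*r^2 + 0.29*r - 0.65)/(2.4*r^2 - 0.25*r - 1.05)^2 + (-12.54*r^2 - 8.28*r + 0.29)/(2.4*r^2 - 0.25*r - 1.05)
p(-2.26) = 2.19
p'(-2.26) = -1.76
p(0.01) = 0.62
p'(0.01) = -0.31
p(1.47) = -5.96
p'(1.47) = 0.41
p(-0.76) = -2.71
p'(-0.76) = -21.34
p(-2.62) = 2.82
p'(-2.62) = -1.74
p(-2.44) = 2.51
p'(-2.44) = -1.75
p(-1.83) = 1.42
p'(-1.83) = -1.84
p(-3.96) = 5.13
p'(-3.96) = -1.72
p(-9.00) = 13.85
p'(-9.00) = -1.73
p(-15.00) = 24.27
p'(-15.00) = -1.74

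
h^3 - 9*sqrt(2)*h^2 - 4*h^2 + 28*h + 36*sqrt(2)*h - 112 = (h - 4)*(h - 7*sqrt(2))*(h - 2*sqrt(2))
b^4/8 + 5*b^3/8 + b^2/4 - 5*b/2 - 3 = (b/4 + 1/2)*(b/2 + 1)*(b - 2)*(b + 3)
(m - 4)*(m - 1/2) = m^2 - 9*m/2 + 2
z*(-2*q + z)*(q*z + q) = -2*q^2*z^2 - 2*q^2*z + q*z^3 + q*z^2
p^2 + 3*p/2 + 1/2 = (p + 1/2)*(p + 1)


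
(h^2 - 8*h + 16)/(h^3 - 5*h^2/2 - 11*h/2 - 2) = 2*(h - 4)/(2*h^2 + 3*h + 1)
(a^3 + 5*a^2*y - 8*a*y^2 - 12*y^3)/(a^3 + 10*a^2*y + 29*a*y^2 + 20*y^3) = (a^2 + 4*a*y - 12*y^2)/(a^2 + 9*a*y + 20*y^2)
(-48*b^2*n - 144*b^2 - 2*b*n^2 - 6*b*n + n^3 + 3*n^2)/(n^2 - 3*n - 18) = (-48*b^2 - 2*b*n + n^2)/(n - 6)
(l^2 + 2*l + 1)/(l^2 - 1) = (l + 1)/(l - 1)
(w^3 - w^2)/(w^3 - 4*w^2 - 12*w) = w*(1 - w)/(-w^2 + 4*w + 12)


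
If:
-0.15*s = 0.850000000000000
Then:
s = -5.67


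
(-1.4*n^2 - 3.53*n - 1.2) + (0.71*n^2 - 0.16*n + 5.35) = -0.69*n^2 - 3.69*n + 4.15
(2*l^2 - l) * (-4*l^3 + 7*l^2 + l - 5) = -8*l^5 + 18*l^4 - 5*l^3 - 11*l^2 + 5*l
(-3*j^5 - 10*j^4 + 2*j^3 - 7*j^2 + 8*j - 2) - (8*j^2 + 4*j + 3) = -3*j^5 - 10*j^4 + 2*j^3 - 15*j^2 + 4*j - 5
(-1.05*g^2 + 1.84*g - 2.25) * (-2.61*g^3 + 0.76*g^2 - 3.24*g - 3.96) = 2.7405*g^5 - 5.6004*g^4 + 10.6729*g^3 - 3.5136*g^2 + 0.00360000000000049*g + 8.91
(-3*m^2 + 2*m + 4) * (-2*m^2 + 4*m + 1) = 6*m^4 - 16*m^3 - 3*m^2 + 18*m + 4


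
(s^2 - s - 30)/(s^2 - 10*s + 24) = (s + 5)/(s - 4)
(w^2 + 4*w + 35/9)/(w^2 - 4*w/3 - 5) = (w + 7/3)/(w - 3)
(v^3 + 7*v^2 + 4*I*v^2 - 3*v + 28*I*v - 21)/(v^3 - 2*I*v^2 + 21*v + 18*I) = (v + 7)/(v - 6*I)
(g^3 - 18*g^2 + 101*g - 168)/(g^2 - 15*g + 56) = g - 3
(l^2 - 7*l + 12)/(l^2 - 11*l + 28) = (l - 3)/(l - 7)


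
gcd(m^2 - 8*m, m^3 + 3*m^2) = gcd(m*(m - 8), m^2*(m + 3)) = m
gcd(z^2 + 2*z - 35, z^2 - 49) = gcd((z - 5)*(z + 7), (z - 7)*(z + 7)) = z + 7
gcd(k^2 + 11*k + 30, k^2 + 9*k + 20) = k + 5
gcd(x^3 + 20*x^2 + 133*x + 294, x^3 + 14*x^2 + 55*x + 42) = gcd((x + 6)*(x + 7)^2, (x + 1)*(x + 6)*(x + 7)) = x^2 + 13*x + 42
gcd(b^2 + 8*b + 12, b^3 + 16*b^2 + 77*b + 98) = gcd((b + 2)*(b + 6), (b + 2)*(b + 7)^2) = b + 2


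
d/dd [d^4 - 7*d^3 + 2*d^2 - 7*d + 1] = 4*d^3 - 21*d^2 + 4*d - 7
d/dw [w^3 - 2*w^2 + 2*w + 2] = 3*w^2 - 4*w + 2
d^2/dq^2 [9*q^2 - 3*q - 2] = 18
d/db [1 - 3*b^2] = -6*b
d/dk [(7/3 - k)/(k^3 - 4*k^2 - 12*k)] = (6*k^3 - 33*k^2 + 56*k + 84)/(3*k^2*(k^4 - 8*k^3 - 8*k^2 + 96*k + 144))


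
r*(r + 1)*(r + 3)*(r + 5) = r^4 + 9*r^3 + 23*r^2 + 15*r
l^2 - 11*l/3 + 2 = (l - 3)*(l - 2/3)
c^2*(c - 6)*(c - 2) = c^4 - 8*c^3 + 12*c^2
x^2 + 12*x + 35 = (x + 5)*(x + 7)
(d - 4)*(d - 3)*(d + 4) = d^3 - 3*d^2 - 16*d + 48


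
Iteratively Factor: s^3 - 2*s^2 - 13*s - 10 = (s - 5)*(s^2 + 3*s + 2) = (s - 5)*(s + 2)*(s + 1)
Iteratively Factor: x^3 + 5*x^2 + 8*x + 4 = (x + 2)*(x^2 + 3*x + 2) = (x + 1)*(x + 2)*(x + 2)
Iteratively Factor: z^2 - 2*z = (z - 2)*(z)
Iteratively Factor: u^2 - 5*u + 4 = (u - 1)*(u - 4)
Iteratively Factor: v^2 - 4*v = (v - 4)*(v)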